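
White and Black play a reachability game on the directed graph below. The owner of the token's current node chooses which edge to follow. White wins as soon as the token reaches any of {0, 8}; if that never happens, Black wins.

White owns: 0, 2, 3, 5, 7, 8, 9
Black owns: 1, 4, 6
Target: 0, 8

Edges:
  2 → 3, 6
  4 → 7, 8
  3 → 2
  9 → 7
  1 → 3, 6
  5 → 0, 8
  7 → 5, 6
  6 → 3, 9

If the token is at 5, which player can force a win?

A0 = {0, 8}
A1: add {5} — 5 (White) has 5→0.
5 ∈ A1, so White can force the target.

White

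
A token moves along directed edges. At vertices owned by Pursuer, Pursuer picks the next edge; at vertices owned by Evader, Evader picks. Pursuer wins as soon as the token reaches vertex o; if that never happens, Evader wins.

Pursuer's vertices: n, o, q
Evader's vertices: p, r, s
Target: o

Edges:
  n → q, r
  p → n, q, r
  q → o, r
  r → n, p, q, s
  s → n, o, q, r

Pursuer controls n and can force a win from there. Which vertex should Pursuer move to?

q

A0 = {o}
A1: add {q} — q (Pursuer) has q→o.
A2: add {n} — n (Pursuer) has n→q.
A3 = A2; e.g. p (Evader) can still go to r. Fixed point.
From n, successor q is in the attractor (rank 1); the other successor r is not.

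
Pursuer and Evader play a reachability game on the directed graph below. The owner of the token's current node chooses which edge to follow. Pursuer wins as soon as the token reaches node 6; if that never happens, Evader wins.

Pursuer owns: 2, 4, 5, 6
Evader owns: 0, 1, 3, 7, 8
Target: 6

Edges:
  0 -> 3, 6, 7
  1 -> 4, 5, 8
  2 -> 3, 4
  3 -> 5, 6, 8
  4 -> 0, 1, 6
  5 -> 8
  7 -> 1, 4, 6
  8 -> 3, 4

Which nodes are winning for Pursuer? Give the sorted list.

A0 = {6}
A1: add {4} — 4 (Pursuer) has 4→6.
A2: add {2} — 2 (Pursuer) has 2→4.
A3 = A2; e.g. 0 (Evader) can still go to 3. Fixed point.
Pursuer's winning region = {2, 4, 6}.

2, 4, 6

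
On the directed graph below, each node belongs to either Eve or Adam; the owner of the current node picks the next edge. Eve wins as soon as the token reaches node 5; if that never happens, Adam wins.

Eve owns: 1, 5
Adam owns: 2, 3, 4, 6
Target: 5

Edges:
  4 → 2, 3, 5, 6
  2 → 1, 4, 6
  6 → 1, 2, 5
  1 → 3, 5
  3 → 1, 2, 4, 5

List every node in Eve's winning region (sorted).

A0 = {5}
A1: add {1} — 1 (Eve) has 1→5.
A2 = A1; e.g. 2 (Adam) can still go to 4. Fixed point.
Eve's winning region = {1, 5}.

1, 5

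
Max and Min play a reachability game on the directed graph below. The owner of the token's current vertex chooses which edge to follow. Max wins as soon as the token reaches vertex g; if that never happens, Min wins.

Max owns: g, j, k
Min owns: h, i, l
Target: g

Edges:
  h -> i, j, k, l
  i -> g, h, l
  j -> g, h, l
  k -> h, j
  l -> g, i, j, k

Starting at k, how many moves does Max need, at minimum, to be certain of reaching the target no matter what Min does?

A0 = {g}
A1: add {j} — j (Max) has j→g.
A2: add {k} — k (Max) has k→j.
A3 = A2; e.g. h (Min) can still go to i. Fixed point.
k enters the attractor at level 2, so Max can force the target in 2 moves from there.

2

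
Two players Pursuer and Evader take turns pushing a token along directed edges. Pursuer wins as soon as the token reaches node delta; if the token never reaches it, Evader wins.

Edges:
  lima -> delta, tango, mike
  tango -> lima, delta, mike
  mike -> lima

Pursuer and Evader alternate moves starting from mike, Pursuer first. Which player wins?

Track states (vertex, player-to-move).
A0 = {(delta,Pursuer), (delta,Evader)}
A1: add {(lima,Pursuer), (tango,Pursuer)}.
A2: add {(mike,Evader)}.
A3 = A2; e.g. (lima,Evader) stays out. (mike,Pursuer) never enters ⇒ Evader avoids the target.

Evader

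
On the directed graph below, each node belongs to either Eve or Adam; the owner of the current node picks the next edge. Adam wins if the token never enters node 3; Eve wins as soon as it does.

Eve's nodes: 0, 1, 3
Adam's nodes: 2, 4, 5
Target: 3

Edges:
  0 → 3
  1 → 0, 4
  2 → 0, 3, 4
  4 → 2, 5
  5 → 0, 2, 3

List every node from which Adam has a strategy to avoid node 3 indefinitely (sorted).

2, 4, 5

A0 = {3}
A1: add {0} — 0 (Eve) has 0→3.
A2: add {1} — 1 (Eve) has 1→0.
A3 = A2; e.g. 2 (Adam) can still go to 4. Fixed point.
Eve's attractor = {0, 1, 3}; Adam avoids the target exactly from the complement.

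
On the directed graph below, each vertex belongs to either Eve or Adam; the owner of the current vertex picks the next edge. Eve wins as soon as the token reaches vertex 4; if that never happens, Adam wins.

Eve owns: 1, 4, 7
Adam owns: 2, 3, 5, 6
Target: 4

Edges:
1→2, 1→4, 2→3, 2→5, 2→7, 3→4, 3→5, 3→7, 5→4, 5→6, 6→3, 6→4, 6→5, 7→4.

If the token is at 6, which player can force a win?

Adam

A0 = {4}
A1: add {1, 7} — 1 (Eve) has 1→4; 7 (Eve) has 7→4.
A2 = A1; e.g. 2 (Adam) can still go to 3. Fixed point.
6 never enters the attractor, so Adam can avoid the target forever.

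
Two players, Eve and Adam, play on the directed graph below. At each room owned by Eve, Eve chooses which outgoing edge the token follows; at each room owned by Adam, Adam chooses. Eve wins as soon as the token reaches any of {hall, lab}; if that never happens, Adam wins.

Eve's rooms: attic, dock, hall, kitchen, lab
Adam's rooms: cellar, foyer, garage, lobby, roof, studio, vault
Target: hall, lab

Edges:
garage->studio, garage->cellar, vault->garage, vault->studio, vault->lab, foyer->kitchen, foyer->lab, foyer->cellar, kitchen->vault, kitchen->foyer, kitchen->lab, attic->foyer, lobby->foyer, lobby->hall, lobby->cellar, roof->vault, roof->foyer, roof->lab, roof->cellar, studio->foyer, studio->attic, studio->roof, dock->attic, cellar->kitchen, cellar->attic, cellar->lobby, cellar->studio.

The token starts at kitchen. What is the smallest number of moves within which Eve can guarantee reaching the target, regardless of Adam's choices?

A0 = {hall, lab}
A1: add {kitchen} — kitchen (Eve) has kitchen→lab.
A2 = A1; e.g. garage (Adam) can still go to studio. Fixed point.
kitchen enters the attractor at level 1, so Eve can force the target in 1 move from there.

1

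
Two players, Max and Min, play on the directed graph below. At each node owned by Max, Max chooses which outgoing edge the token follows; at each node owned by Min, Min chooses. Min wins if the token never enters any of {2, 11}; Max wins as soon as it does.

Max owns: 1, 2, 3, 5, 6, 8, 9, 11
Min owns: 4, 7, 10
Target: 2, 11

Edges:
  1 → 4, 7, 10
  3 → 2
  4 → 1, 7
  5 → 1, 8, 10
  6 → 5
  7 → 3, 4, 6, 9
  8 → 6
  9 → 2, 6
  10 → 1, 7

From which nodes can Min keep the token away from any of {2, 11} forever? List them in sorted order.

A0 = {2, 11}
A1: add {3, 9} — 3 (Max) has 3→2; 9 (Max) has 9→2.
A2 = A1; e.g. 1 (Max) has no edge into A1. Fixed point.
Max's attractor = {2, 3, 9, 11}; Min avoids the target exactly from the complement.

1, 4, 5, 6, 7, 8, 10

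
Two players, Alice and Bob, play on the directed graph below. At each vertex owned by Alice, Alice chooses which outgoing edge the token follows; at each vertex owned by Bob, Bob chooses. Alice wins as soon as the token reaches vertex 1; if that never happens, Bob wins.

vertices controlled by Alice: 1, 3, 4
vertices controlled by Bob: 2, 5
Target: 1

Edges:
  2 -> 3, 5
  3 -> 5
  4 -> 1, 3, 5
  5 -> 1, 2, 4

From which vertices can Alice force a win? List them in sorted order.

1, 4

A0 = {1}
A1: add {4} — 4 (Alice) has 4→1.
A2 = A1; e.g. 2 (Bob) can still go to 3. Fixed point.
Alice's winning region = {1, 4}.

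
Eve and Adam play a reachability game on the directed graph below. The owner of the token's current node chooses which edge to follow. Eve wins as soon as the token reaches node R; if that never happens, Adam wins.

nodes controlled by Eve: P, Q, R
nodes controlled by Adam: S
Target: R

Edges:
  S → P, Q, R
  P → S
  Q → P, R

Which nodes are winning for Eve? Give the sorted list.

A0 = {R}
A1: add {Q} — Q (Eve) has Q→R.
A2 = A1; e.g. P (Eve) has no edge into A1. Fixed point.
Eve's winning region = {Q, R}.

Q, R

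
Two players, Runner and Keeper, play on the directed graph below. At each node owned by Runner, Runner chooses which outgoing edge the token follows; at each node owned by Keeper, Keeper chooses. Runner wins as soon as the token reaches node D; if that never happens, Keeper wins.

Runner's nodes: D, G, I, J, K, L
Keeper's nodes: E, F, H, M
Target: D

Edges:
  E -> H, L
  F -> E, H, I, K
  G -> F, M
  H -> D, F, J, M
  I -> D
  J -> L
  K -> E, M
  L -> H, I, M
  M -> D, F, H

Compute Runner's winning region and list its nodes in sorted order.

A0 = {D}
A1: add {I} — I (Runner) has I→D.
A2: add {L} — L (Runner) has L→I.
A3: add {J} — J (Runner) has J→L.
A4 = A3; e.g. E (Keeper) can still go to H. Fixed point.
Runner's winning region = {D, I, J, L}.

D, I, J, L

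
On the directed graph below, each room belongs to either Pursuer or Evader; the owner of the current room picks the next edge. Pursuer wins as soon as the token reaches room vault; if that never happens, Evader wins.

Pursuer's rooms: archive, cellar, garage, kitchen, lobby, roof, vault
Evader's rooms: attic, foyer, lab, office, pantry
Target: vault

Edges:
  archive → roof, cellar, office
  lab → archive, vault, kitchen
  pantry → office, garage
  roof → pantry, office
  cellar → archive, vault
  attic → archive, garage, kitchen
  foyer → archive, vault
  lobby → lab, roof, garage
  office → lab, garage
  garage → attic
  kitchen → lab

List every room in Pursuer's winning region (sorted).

archive, cellar, foyer, vault

A0 = {vault}
A1: add {cellar} — cellar (Pursuer) has cellar→vault.
A2: add {archive} — archive (Pursuer) has archive→cellar.
A3: add {foyer} — foyer (Evader): all of {archive, vault} already in.
A4 = A3; e.g. lab (Evader) can still go to kitchen. Fixed point.
Pursuer's winning region = {archive, cellar, foyer, vault}.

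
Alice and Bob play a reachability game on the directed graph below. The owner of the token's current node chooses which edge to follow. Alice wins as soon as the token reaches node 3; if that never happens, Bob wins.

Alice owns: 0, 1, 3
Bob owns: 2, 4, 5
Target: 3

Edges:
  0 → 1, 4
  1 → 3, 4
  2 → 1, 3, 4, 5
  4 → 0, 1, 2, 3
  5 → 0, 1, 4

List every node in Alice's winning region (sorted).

0, 1, 3

A0 = {3}
A1: add {1} — 1 (Alice) has 1→3.
A2: add {0} — 0 (Alice) has 0→1.
A3 = A2; e.g. 2 (Bob) can still go to 4. Fixed point.
Alice's winning region = {0, 1, 3}.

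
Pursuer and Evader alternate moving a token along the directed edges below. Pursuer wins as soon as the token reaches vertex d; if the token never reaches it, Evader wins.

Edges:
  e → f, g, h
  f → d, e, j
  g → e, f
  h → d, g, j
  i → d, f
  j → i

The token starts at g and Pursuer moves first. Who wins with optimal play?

Evader

Track states (vertex, player-to-move).
A0 = {(d,Pursuer), (d,Evader)}
A1: add {(f,Pursuer), (h,Pursuer), (i,Pursuer)}.
A2: add {(i,Evader), (j,Evader)}.
A3: add {(j,Pursuer)}.
A4 = A3; e.g. (e,Pursuer) stays out. (g,Pursuer) never enters ⇒ Evader avoids the target.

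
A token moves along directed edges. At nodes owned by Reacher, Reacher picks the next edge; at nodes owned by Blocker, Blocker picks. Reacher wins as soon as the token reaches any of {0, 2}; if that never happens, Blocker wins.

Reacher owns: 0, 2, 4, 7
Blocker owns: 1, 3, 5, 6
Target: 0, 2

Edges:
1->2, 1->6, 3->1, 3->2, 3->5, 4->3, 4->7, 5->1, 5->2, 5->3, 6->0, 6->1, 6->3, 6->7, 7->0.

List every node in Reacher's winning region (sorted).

A0 = {0, 2}
A1: add {7} — 7 (Reacher) has 7→0.
A2: add {4} — 4 (Reacher) has 4→7.
A3 = A2; e.g. 1 (Blocker) can still go to 6. Fixed point.
Reacher's winning region = {0, 2, 4, 7}.

0, 2, 4, 7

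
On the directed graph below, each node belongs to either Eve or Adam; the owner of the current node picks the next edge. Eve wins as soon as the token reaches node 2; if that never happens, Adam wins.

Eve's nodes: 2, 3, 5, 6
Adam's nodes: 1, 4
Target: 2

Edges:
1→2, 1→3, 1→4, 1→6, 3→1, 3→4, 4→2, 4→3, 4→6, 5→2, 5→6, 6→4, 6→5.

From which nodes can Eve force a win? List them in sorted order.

A0 = {2}
A1: add {5} — 5 (Eve) has 5→2.
A2: add {6} — 6 (Eve) has 6→5.
A3 = A2; e.g. 1 (Adam) can still go to 3. Fixed point.
Eve's winning region = {2, 5, 6}.

2, 5, 6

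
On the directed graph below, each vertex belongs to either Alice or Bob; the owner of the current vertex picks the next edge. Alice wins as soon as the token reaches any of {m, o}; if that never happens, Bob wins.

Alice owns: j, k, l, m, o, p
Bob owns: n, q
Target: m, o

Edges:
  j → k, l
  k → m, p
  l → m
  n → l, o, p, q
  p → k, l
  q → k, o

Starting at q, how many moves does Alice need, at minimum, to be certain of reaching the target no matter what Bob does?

A0 = {m, o}
A1: add {k, l} — k (Alice) has k→m; l (Alice) has l→m.
A2: add {j, p, q} — j (Alice) has j→k; p (Alice) has p→k; q (Bob): all of {k, o} already in.
q enters the attractor at level 2, so Alice can force the target in 2 moves from there.

2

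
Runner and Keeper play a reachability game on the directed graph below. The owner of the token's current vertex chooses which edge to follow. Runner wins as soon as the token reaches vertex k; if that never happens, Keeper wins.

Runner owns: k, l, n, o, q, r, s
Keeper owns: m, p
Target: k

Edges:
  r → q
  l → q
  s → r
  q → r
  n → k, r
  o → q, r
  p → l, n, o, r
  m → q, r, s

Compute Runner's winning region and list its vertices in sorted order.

A0 = {k}
A1: add {n} — n (Runner) has n→k.
A2 = A1; e.g. l (Runner) has no edge into A1. Fixed point.
Runner's winning region = {k, n}.

k, n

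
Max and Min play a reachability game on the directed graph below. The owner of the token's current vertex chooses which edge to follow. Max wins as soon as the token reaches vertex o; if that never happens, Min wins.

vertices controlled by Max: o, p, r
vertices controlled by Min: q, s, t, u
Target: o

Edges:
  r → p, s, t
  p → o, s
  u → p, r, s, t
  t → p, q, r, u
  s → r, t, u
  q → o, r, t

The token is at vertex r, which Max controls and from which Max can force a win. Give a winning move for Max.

A0 = {o}
A1: add {p} — p (Max) has p→o.
A2: add {r} — r (Max) has r→p.
A3 = A2; e.g. q (Min) can still go to t. Fixed point.
From r, successor p is in the attractor (rank 1); the other successors s, t are not.

p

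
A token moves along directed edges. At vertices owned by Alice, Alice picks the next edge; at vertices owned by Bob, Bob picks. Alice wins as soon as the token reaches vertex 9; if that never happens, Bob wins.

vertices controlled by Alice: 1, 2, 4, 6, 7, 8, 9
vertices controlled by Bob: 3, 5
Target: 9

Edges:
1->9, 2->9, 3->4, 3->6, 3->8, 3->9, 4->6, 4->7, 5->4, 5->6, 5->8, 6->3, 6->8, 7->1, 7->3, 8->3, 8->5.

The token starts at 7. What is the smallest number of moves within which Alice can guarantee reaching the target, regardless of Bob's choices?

A0 = {9}
A1: add {1, 2} — 1 (Alice) has 1→9; 2 (Alice) has 2→9.
A2: add {7} — 7 (Alice) has 7→1.
7 enters the attractor at level 2, so Alice can force the target in 2 moves from there.

2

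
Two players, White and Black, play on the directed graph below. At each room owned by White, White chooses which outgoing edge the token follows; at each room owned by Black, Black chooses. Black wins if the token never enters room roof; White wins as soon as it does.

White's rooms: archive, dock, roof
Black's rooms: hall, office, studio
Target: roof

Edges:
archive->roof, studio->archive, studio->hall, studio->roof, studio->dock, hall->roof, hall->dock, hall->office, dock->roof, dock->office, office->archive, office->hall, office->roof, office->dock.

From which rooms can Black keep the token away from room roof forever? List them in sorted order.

A0 = {roof}
A1: add {archive, dock} — archive (White) has archive→roof; dock (White) has dock→roof.
A2 = A1; e.g. studio (Black) can still go to hall. Fixed point.
White's attractor = {archive, dock, roof}; Black avoids the target exactly from the complement.

hall, office, studio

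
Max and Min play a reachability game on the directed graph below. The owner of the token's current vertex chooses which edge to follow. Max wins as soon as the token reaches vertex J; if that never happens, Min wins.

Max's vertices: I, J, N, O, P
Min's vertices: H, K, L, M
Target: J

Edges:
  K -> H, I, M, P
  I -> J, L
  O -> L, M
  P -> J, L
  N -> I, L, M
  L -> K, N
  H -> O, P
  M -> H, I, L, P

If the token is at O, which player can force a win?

Min

A0 = {J}
A1: add {I, P} — I (Max) has I→J; P (Max) has P→J.
A2: add {N} — N (Max) has N→I.
A3 = A2; e.g. H (Min) can still go to O. Fixed point.
O never enters the attractor, so Min can avoid the target forever.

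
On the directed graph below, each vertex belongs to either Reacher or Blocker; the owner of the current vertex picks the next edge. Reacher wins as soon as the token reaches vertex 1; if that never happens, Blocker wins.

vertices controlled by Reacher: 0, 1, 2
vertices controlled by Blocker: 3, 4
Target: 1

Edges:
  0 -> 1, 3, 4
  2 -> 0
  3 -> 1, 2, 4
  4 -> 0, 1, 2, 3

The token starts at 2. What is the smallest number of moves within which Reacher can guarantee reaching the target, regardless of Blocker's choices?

2

A0 = {1}
A1: add {0} — 0 (Reacher) has 0→1.
A2: add {2} — 2 (Reacher) has 2→0.
A3 = A2; e.g. 3 (Blocker) can still go to 4. Fixed point.
2 enters the attractor at level 2, so Reacher can force the target in 2 moves from there.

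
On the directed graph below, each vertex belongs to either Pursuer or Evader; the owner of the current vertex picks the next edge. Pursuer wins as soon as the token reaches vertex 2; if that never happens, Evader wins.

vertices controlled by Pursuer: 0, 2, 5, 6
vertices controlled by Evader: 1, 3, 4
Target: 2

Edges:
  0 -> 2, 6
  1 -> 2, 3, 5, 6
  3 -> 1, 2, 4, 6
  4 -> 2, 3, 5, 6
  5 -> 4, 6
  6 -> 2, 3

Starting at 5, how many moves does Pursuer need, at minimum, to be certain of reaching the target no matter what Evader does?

2

A0 = {2}
A1: add {0, 6} — 0 (Pursuer) has 0→2; 6 (Pursuer) has 6→2.
A2: add {5} — 5 (Pursuer) has 5→6.
A3 = A2; e.g. 1 (Evader) can still go to 3. Fixed point.
5 enters the attractor at level 2, so Pursuer can force the target in 2 moves from there.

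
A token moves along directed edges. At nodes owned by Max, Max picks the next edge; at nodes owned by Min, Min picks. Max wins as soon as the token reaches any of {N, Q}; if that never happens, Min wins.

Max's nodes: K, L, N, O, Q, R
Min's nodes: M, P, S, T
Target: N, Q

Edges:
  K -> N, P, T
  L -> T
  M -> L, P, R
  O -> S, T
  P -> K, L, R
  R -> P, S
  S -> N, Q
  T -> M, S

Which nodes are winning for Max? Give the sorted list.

K, N, O, Q, R, S

A0 = {N, Q}
A1: add {K, S} — K (Max) has K→N; S (Min): all of {N, Q} already in.
A2: add {O, R} — O (Max) has O→S; R (Max) has R→S.
A3 = A2; e.g. L (Max) has no edge into A2. Fixed point.
Max's winning region = {K, N, O, Q, R, S}.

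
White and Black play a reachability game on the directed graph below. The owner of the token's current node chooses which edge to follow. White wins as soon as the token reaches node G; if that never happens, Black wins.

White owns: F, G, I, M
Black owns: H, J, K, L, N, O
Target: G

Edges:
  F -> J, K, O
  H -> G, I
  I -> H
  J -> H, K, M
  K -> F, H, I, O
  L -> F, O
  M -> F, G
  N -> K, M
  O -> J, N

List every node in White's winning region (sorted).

G, M

A0 = {G}
A1: add {M} — M (White) has M→G.
A2 = A1; e.g. F (White) has no edge into A1. Fixed point.
White's winning region = {G, M}.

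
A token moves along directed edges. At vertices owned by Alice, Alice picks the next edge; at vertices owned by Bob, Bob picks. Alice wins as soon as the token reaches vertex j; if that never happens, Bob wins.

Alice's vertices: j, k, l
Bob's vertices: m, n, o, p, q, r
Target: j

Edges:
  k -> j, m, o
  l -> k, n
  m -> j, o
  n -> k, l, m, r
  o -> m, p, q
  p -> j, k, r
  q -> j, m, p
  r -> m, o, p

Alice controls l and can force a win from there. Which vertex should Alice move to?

A0 = {j}
A1: add {k} — k (Alice) has k→j.
A2: add {l} — l (Alice) has l→k.
A3 = A2; e.g. m (Bob) can still go to o. Fixed point.
From l, successor k is in the attractor (rank 1); the other successor n is not.

k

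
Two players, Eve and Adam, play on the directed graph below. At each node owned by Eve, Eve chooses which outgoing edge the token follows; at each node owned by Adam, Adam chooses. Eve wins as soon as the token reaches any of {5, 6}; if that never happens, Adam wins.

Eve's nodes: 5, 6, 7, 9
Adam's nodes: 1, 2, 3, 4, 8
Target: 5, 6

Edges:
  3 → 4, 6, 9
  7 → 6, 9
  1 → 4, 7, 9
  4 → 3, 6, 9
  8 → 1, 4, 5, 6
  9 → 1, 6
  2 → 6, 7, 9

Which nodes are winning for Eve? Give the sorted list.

A0 = {5, 6}
A1: add {7, 9} — 7 (Eve) has 7→6; 9 (Eve) has 9→6.
A2: add {2} — 2 (Adam): all of {6, 7, 9} already in.
A3 = A2; e.g. 1 (Adam) can still go to 4. Fixed point.
Eve's winning region = {2, 5, 6, 7, 9}.

2, 5, 6, 7, 9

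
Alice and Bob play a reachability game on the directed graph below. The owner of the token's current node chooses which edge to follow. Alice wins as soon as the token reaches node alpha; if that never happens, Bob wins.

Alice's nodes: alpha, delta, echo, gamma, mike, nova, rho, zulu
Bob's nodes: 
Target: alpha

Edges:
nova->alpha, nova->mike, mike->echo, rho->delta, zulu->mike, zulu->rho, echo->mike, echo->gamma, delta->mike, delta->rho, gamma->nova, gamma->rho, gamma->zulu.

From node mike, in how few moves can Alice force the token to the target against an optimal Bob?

4

A0 = {alpha}
A1: add {nova} — nova (Alice) has nova→alpha.
A2: add {gamma} — gamma (Alice) has gamma→nova.
A3: add {echo} — echo (Alice) has echo→gamma.
A4: add {mike} — mike (Alice) has mike→echo.
mike enters the attractor at level 4, so Alice can force the target in 4 moves from there.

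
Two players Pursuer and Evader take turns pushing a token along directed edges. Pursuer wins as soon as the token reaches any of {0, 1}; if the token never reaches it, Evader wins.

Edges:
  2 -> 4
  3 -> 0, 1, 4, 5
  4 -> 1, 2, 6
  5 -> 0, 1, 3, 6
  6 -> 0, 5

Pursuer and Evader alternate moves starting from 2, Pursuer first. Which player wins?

Evader

Track states (vertex, player-to-move).
A0 = {(0,Pursuer), (0,Evader), (1,Pursuer), (1,Evader)}
A1: add {(3,Pursuer), (4,Pursuer), (5,Pursuer), (6,Pursuer)}.
A2: add {(2,Evader), (3,Evader), (5,Evader), (6,Evader)}.
A3 = A2; e.g. (2,Pursuer) stays out. (2,Pursuer) never enters ⇒ Evader avoids the target.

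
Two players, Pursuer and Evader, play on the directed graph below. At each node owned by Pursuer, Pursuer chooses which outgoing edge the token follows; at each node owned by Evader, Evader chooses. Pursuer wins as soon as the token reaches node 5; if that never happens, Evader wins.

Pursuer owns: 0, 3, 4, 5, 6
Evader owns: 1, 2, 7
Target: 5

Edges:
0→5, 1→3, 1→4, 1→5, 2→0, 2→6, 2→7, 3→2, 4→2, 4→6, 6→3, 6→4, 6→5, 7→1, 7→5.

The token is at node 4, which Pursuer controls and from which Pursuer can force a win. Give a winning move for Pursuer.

6

A0 = {5}
A1: add {0, 6} — 0 (Pursuer) has 0→5; 6 (Pursuer) has 6→5.
A2: add {4} — 4 (Pursuer) has 4→6.
A3 = A2; e.g. 1 (Evader) can still go to 3. Fixed point.
From 4, successor 6 is in the attractor (rank 1); the other successor 2 is not.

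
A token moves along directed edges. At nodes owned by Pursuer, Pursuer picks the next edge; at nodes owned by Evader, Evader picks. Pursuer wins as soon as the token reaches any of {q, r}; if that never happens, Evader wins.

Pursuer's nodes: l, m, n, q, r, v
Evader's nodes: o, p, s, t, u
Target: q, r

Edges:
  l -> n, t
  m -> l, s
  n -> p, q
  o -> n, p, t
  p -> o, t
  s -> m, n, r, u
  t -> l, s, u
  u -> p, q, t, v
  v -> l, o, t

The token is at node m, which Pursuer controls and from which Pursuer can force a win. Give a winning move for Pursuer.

l

A0 = {q, r}
A1: add {n} — n (Pursuer) has n→q.
A2: add {l} — l (Pursuer) has l→n.
A3: add {m, v} — m (Pursuer) has m→l; v (Pursuer) has v→l.
A4 = A3; e.g. o (Evader) can still go to p. Fixed point.
From m, successor l is in the attractor (rank 2); the other successor s is not.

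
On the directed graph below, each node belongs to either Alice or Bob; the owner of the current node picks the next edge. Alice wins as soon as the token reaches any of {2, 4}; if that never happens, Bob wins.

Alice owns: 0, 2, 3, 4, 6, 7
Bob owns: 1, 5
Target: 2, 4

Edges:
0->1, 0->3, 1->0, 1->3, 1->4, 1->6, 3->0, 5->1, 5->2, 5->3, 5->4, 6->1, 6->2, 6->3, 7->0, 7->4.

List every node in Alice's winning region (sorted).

2, 4, 6, 7

A0 = {2, 4}
A1: add {6, 7} — 6 (Alice) has 6→2; 7 (Alice) has 7→4.
A2 = A1; e.g. 0 (Alice) has no edge into A1. Fixed point.
Alice's winning region = {2, 4, 6, 7}.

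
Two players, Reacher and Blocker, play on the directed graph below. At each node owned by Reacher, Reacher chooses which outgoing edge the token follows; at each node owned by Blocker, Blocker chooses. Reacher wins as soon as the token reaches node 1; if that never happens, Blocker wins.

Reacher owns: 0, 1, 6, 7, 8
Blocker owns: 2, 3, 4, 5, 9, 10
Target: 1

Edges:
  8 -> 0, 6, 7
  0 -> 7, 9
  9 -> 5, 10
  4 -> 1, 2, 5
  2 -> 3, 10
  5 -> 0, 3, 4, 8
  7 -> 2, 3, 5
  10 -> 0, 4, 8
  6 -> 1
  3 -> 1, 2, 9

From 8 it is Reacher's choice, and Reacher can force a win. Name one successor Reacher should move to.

A0 = {1}
A1: add {6} — 6 (Reacher) has 6→1.
A2: add {8} — 8 (Reacher) has 8→6.
A3 = A2; e.g. 0 (Reacher) has no edge into A2. Fixed point.
From 8, successor 6 is in the attractor (rank 1); the other successors 0, 7 are not.

6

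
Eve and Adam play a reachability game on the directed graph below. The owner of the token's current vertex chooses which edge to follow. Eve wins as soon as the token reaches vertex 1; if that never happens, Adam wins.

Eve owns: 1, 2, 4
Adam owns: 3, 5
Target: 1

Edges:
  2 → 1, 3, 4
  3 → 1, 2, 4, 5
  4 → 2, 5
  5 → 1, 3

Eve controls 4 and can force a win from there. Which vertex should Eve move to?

A0 = {1}
A1: add {2} — 2 (Eve) has 2→1.
A2: add {4} — 4 (Eve) has 4→2.
A3 = A2; e.g. 3 (Adam) can still go to 5. Fixed point.
From 4, successor 2 is in the attractor (rank 1); the other successor 5 is not.

2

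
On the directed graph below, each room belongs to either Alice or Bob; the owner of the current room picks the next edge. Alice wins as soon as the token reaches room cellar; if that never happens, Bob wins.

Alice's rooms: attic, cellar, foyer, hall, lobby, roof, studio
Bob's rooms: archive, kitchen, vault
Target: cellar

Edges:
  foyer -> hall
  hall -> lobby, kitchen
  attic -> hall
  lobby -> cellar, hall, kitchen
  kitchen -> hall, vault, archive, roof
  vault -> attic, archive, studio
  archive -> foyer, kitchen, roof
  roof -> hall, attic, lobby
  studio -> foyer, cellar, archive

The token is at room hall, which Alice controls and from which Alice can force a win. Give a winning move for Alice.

lobby

A0 = {cellar}
A1: add {lobby, studio} — lobby (Alice) has lobby→cellar; studio (Alice) has studio→cellar.
A2: add {hall, roof} — hall (Alice) has hall→lobby; roof (Alice) has roof→lobby.
A3: add {attic, foyer} — foyer (Alice) has foyer→hall; attic (Alice) has attic→hall.
A4 = A3; e.g. kitchen (Bob) can still go to vault. Fixed point.
From hall, successor lobby is in the attractor (rank 1); the other successor kitchen is not.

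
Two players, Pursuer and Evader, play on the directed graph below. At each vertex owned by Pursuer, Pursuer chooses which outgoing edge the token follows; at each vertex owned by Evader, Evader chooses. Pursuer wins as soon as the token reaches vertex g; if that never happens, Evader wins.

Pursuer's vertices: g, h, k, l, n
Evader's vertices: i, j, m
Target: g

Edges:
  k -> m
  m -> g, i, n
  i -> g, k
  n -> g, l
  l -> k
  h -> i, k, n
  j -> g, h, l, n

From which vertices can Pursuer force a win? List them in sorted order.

g, h, n

A0 = {g}
A1: add {n} — n (Pursuer) has n→g.
A2: add {h} — h (Pursuer) has h→n.
A3 = A2; e.g. i (Evader) can still go to k. Fixed point.
Pursuer's winning region = {g, h, n}.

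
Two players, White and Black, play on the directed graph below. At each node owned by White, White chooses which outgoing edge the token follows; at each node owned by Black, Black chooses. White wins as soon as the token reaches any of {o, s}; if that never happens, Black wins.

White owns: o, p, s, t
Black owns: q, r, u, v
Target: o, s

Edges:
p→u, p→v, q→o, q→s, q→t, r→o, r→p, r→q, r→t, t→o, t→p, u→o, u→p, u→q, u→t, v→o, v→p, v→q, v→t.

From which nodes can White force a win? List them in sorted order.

A0 = {o, s}
A1: add {t} — t (White) has t→o.
A2: add {q} — q (Black): all of {o, s, t} already in.
A3 = A2; e.g. p (White) has no edge into A2. Fixed point.
White's winning region = {o, q, s, t}.

o, q, s, t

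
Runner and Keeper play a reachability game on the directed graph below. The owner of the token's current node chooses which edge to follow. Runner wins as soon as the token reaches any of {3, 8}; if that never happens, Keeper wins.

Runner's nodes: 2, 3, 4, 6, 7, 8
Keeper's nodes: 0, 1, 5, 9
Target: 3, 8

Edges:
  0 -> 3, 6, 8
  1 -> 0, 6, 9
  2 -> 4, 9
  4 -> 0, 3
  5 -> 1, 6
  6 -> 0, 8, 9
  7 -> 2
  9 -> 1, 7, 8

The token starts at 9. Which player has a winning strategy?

A0 = {3, 8}
A1: add {4, 6} — 4 (Runner) has 4→3; 6 (Runner) has 6→8.
A2: add {0, 2} — 0 (Keeper): all of {3, 6, 8} already in; 2 (Runner) has 2→4.
A3: add {7} — 7 (Runner) has 7→2.
A4 = A3; e.g. 1 (Keeper) can still go to 9. Fixed point.
9 never enters the attractor, so Keeper can avoid the target forever.

Keeper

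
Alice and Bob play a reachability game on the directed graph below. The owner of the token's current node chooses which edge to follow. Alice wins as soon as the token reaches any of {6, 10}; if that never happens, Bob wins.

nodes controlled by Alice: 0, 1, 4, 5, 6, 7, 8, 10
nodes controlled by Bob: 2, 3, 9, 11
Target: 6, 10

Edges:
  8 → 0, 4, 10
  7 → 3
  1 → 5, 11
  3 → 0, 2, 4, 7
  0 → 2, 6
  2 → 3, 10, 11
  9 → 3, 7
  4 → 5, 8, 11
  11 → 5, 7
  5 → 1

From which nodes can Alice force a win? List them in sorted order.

0, 4, 6, 8, 10

A0 = {6, 10}
A1: add {0, 8} — 0 (Alice) has 0→6; 8 (Alice) has 8→10.
A2: add {4} — 4 (Alice) has 4→8.
A3 = A2; e.g. 1 (Alice) has no edge into A2. Fixed point.
Alice's winning region = {0, 4, 6, 8, 10}.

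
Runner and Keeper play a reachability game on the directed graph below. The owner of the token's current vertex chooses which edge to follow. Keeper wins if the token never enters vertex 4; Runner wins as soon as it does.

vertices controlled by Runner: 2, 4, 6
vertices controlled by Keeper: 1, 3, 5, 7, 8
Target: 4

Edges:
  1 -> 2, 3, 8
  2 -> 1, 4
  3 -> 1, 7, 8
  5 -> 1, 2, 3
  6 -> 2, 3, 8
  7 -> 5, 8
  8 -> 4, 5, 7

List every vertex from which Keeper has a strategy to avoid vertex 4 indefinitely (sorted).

1, 3, 5, 7, 8

A0 = {4}
A1: add {2} — 2 (Runner) has 2→4.
A2: add {6} — 6 (Runner) has 6→2.
A3 = A2; e.g. 1 (Keeper) can still go to 3. Fixed point.
Runner's attractor = {2, 4, 6}; Keeper avoids the target exactly from the complement.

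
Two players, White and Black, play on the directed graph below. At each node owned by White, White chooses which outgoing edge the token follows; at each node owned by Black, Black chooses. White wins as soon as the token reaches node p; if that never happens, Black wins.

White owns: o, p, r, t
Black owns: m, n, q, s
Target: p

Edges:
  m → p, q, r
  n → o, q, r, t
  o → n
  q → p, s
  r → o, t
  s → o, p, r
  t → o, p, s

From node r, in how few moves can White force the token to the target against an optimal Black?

2

A0 = {p}
A1: add {t} — t (White) has t→p.
A2: add {r} — r (White) has r→t.
A3 = A2; e.g. m (Black) can still go to q. Fixed point.
r enters the attractor at level 2, so White can force the target in 2 moves from there.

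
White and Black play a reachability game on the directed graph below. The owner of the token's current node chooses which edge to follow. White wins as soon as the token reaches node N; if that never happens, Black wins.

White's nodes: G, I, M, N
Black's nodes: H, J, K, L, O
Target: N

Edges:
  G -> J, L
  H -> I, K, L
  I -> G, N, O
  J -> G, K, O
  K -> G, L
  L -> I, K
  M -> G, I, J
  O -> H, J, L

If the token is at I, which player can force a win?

A0 = {N}
A1: add {I} — I (White) has I→N.
I ∈ A1, so White can force the target.

White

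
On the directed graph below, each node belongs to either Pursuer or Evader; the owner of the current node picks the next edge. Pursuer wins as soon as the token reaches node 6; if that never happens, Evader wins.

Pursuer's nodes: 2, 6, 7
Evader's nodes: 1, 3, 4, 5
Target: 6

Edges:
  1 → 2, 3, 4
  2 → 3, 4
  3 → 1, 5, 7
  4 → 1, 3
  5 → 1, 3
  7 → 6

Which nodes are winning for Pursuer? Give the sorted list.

A0 = {6}
A1: add {7} — 7 (Pursuer) has 7→6.
A2 = A1; e.g. 1 (Evader) can still go to 2. Fixed point.
Pursuer's winning region = {6, 7}.

6, 7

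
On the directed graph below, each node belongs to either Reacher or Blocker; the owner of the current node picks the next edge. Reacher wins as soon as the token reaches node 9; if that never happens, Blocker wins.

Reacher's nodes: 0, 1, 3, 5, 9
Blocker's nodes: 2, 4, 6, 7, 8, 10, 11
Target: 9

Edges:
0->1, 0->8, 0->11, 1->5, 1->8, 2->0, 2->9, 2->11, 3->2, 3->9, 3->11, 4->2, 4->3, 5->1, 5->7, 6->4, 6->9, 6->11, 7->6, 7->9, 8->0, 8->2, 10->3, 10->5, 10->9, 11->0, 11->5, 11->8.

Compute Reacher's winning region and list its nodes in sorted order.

A0 = {9}
A1: add {3} — 3 (Reacher) has 3→9.
A2 = A1; e.g. 0 (Reacher) has no edge into A1. Fixed point.
Reacher's winning region = {3, 9}.

3, 9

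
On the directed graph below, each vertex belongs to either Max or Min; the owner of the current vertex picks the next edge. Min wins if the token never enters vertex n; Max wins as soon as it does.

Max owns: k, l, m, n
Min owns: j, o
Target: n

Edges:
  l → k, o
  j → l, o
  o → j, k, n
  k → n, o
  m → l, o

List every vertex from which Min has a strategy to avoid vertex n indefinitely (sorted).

j, o

A0 = {n}
A1: add {k} — k (Max) has k→n.
A2: add {l} — l (Max) has l→k.
A3: add {m} — m (Max) has m→l.
A4 = A3; e.g. j (Min) can still go to o. Fixed point.
Max's attractor = {k, l, m, n}; Min avoids the target exactly from the complement.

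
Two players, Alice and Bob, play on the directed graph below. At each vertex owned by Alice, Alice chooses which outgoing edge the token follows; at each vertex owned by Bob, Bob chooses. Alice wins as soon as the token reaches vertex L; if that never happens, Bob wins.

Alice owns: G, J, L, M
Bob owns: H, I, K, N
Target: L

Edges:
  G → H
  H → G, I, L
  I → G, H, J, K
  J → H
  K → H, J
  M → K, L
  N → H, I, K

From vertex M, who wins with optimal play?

A0 = {L}
A1: add {M} — M (Alice) has M→L.
A2 = A1; e.g. G (Alice) has no edge into A1. Fixed point.
M ∈ A1, so Alice can force the target.

Alice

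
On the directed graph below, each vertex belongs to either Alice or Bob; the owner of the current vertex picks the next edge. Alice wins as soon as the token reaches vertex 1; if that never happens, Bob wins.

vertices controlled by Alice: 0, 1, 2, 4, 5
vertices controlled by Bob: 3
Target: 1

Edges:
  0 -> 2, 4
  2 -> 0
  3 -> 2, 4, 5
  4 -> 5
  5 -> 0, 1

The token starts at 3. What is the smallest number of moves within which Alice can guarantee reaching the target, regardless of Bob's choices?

A0 = {1}
A1: add {5} — 5 (Alice) has 5→1.
A2: add {4} — 4 (Alice) has 4→5.
A3: add {0} — 0 (Alice) has 0→4.
A4: add {2} — 2 (Alice) has 2→0.
A5: add {3} — 3 (Bob): all of {2, 4, 5} already in.
A5 = all vertices. Fixed point.
3 enters the attractor at level 5, so Alice can force the target in 5 moves from there.

5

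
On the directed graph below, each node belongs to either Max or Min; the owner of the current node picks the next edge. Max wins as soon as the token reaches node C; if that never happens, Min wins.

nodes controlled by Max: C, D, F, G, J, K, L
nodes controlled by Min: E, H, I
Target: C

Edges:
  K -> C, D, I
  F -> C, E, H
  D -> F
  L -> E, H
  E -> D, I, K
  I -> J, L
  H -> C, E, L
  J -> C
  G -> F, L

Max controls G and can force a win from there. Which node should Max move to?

A0 = {C}
A1: add {F, J, K} — F (Max) has F→C; J (Max) has J→C; K (Max) has K→C.
A2: add {D, G} — D (Max) has D→F; G (Max) has G→F.
A3 = A2; e.g. E (Min) can still go to I. Fixed point.
From G, successor F is in the attractor (rank 1); the other successor L is not.

F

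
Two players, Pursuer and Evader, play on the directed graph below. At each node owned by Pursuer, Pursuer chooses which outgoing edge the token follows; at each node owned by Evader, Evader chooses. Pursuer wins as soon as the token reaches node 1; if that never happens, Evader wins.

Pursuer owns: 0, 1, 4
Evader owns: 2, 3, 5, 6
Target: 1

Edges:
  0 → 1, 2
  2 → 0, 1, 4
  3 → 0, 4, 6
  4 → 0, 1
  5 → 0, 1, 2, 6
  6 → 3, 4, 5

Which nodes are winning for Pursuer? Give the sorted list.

A0 = {1}
A1: add {0, 4} — 0 (Pursuer) has 0→1; 4 (Pursuer) has 4→1.
A2: add {2} — 2 (Evader): all of {0, 1, 4} already in.
A3 = A2; e.g. 3 (Evader) can still go to 6. Fixed point.
Pursuer's winning region = {0, 1, 2, 4}.

0, 1, 2, 4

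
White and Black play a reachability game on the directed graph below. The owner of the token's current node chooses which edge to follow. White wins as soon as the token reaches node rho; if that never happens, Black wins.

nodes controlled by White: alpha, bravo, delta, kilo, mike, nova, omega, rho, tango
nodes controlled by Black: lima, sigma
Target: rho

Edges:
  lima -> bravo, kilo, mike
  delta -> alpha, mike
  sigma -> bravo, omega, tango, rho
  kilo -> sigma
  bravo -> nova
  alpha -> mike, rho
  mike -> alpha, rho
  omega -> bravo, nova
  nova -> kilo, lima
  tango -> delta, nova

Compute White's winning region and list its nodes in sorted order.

alpha, delta, mike, rho, tango

A0 = {rho}
A1: add {alpha, mike} — alpha (White) has alpha→rho; mike (White) has mike→rho.
A2: add {delta} — delta (White) has delta→alpha.
A3: add {tango} — tango (White) has tango→delta.
A4 = A3; e.g. bravo (White) has no edge into A3. Fixed point.
White's winning region = {alpha, delta, mike, rho, tango}.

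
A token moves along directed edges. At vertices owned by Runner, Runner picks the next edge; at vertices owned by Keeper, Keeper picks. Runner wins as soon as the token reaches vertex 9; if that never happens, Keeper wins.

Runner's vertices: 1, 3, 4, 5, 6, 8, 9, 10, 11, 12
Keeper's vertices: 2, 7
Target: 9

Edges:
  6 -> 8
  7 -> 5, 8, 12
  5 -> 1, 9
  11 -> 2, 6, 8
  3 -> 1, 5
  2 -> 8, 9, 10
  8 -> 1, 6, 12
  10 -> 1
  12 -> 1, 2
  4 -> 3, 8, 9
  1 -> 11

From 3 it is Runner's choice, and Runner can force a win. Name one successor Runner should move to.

5

A0 = {9}
A1: add {4, 5} — 4 (Runner) has 4→9; 5 (Runner) has 5→9.
A2: add {3} — 3 (Runner) has 3→5.
A3 = A2; e.g. 1 (Runner) has no edge into A2. Fixed point.
From 3, successor 5 is in the attractor (rank 1); the other successor 1 is not.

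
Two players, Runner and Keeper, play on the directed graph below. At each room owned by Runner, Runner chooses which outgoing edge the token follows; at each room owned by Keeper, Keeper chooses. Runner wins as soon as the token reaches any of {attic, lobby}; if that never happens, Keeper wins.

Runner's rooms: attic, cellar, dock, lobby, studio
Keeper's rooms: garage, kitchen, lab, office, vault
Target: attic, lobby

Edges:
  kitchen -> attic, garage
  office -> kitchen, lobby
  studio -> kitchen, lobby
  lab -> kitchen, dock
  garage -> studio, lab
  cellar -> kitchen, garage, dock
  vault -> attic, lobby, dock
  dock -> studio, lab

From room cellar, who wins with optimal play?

Runner

A0 = {attic, lobby}
A1: add {studio} — studio (Runner) has studio→lobby.
A2: add {dock} — dock (Runner) has dock→studio.
A3: add {cellar, vault} — cellar (Runner) has cellar→dock; vault (Keeper): all of {attic, lobby, dock} already in.
A4 = A3; e.g. kitchen (Keeper) can still go to garage. Fixed point.
cellar ∈ A3, so Runner can force the target.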